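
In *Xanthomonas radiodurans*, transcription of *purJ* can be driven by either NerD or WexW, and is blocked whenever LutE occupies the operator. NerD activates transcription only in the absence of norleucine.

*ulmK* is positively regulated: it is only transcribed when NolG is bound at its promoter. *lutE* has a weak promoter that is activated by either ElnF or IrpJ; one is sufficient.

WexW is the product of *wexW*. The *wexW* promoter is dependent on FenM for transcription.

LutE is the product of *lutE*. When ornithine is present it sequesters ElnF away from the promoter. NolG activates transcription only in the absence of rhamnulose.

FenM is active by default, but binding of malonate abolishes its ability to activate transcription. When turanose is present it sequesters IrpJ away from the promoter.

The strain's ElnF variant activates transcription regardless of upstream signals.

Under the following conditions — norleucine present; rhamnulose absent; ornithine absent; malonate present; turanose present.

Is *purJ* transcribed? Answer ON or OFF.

OFF

Norleucine is present, so NerD is inactive.
Malonate is present, so FenM is inactive.
Required activator FenM is absent, so *wexW* is not transcribed.
So WexW is not produced.
ElnF is constitutively active in this strain.
Turanose is present, so IrpJ is inactive.
Activator ElnF is present, so *lutE* is transcribed.
So LutE is produced and active.
With repressor LutE bound, *purJ* is not transcribed.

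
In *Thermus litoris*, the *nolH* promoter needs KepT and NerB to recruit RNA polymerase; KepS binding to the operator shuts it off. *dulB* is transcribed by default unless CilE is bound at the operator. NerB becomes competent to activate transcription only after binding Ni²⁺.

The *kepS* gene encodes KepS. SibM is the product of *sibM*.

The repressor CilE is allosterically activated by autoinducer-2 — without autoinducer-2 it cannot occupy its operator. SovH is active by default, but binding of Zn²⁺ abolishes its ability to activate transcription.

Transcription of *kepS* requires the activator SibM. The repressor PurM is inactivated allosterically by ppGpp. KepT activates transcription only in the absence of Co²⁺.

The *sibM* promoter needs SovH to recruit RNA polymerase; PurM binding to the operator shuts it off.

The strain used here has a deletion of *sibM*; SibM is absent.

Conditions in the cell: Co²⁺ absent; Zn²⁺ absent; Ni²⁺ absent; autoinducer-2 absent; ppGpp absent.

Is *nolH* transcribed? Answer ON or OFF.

OFF

Co²⁺ is absent, so KepT is active.
SibM is non-functional in this strain, so it has no effect.
Required activator SibM is absent, so *kepS* is not transcribed.
So KepS is not produced.
Ni²⁺ is absent, so NerB is inactive.
Required activator NerB is absent, so *nolH* is not transcribed.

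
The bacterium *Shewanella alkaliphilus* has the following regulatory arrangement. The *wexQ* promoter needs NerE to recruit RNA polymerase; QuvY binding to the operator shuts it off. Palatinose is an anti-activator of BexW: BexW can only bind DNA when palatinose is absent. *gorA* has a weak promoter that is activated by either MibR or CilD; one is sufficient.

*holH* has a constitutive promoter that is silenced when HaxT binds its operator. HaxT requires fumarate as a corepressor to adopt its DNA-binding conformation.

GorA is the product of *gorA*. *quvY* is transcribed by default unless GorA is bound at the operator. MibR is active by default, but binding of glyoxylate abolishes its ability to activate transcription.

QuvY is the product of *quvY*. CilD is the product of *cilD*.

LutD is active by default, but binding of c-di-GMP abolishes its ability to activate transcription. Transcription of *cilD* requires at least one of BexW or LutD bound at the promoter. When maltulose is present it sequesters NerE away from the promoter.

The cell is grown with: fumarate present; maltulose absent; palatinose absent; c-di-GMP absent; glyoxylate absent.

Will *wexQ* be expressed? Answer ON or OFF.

Maltulose is absent, so NerE is active.
Glyoxylate is absent, so MibR is active.
Palatinose is absent, so BexW is active.
c-di-GMP is absent, so LutD is active.
Activator BexW is present, so *cilD* is transcribed.
So CilD is produced and active.
Activator MibR is present, so *gorA* is transcribed.
So GorA is produced and active.
With repressor GorA bound, *quvY* is not transcribed.
So QuvY is not produced.
No repressor is bound and NerE is active, so *wexQ* is transcribed.

ON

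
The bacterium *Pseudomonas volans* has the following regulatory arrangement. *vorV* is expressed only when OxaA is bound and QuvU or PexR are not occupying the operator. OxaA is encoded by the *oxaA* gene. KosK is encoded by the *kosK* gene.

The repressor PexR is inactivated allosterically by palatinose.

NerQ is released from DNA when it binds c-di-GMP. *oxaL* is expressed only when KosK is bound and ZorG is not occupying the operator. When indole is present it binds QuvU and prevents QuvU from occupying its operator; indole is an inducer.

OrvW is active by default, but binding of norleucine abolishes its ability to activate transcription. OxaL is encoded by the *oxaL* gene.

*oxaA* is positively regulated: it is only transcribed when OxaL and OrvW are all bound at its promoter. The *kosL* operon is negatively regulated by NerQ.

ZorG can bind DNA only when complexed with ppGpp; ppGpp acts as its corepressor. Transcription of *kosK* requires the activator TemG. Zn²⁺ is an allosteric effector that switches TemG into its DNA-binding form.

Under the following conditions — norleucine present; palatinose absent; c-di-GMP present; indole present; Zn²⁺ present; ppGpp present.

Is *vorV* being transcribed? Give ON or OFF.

Zn²⁺ is present, so TemG is active.
No repressor is bound and TemG is active, so *kosK* is transcribed.
So KosK is produced and active.
ppGpp is present, so ZorG is active.
With repressor ZorG bound, *oxaL* is not transcribed.
So OxaL is not produced.
Norleucine is present, so OrvW is inactive.
Required activator OxaL is absent, so *oxaA* is not transcribed.
So OxaA is not produced.
Indole is present, so QuvU is inactive.
Palatinose is absent, so PexR is active.
With repressor PexR bound, *vorV* is not transcribed.

OFF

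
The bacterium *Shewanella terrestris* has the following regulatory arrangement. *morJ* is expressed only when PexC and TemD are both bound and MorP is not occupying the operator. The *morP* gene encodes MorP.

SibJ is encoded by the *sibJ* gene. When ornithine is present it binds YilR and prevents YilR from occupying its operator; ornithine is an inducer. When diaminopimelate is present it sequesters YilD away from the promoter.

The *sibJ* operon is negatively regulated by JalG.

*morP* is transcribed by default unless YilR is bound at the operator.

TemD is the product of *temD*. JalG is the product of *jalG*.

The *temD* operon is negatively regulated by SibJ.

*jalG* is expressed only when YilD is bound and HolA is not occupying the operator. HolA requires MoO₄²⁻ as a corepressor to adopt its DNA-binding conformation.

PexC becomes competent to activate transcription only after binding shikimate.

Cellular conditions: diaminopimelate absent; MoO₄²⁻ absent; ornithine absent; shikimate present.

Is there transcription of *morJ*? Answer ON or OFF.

Shikimate is present, so PexC is active.
Ornithine is absent, so YilR is active.
With repressor YilR bound, *morP* is not transcribed.
So MorP is not produced.
Diaminopimelate is absent, so YilD is active.
MoO₄²⁻ is absent, so HolA is inactive.
No repressor is bound and YilD is active, so *jalG* is transcribed.
So JalG is produced and active.
With repressor JalG bound, *sibJ* is not transcribed.
So SibJ is not produced.
With no repressor bound, *temD* is transcribed.
So TemD is produced and active.
No repressor is bound and PexC and TemD are active, so *morJ* is transcribed.

ON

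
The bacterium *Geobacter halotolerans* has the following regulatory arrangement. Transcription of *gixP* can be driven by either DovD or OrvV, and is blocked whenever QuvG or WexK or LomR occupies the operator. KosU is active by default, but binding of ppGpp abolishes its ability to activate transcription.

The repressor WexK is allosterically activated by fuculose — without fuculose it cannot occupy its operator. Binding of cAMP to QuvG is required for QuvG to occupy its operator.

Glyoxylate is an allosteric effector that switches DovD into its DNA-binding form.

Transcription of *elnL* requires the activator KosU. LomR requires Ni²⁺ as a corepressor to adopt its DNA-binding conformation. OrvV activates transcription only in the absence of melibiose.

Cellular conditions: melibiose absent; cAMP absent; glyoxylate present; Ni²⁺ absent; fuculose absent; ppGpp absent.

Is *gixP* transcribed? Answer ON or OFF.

ON

Glyoxylate is present, so DovD is active.
Melibiose is absent, so OrvV is active.
cAMP is absent, so QuvG is inactive.
Fuculose is absent, so WexK is inactive.
Ni²⁺ is absent, so LomR is inactive.
Activator DovD is present, so *gixP* is transcribed.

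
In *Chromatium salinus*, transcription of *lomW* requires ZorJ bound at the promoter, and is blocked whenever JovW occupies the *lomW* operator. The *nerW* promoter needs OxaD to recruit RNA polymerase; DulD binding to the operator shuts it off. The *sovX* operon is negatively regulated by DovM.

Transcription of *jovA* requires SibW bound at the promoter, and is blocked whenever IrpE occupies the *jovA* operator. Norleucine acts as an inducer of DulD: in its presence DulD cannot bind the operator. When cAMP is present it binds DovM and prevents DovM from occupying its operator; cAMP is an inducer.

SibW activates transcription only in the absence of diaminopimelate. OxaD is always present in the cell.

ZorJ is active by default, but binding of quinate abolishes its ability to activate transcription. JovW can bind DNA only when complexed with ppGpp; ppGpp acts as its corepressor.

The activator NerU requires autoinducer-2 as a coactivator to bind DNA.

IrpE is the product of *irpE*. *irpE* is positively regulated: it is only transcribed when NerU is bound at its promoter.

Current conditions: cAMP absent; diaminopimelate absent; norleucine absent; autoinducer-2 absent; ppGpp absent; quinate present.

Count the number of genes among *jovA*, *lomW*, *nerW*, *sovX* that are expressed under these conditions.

1

Autoinducer-2 is absent, so NerU is inactive.
Required activator NerU is absent, so *irpE* is not transcribed.
So IrpE is not produced.
Diaminopimelate is absent, so SibW is active.
No repressor is bound and SibW is active, so *jovA* is transcribed.
→ *jovA* is ON.
Quinate is present, so ZorJ is inactive.
ppGpp is absent, so JovW is inactive.
Required activator ZorJ is absent, so *lomW* is not transcribed.
→ *lomW* is OFF.
OxaD is produced constitutively and is active.
Norleucine is absent, so DulD is active.
With repressor DulD bound, *nerW* is not transcribed.
→ *nerW* is OFF.
cAMP is absent, so DovM is active.
With repressor DovM bound, *sovX* is not transcribed.
→ *sovX* is OFF.
1 of the 4 genes is transcribed.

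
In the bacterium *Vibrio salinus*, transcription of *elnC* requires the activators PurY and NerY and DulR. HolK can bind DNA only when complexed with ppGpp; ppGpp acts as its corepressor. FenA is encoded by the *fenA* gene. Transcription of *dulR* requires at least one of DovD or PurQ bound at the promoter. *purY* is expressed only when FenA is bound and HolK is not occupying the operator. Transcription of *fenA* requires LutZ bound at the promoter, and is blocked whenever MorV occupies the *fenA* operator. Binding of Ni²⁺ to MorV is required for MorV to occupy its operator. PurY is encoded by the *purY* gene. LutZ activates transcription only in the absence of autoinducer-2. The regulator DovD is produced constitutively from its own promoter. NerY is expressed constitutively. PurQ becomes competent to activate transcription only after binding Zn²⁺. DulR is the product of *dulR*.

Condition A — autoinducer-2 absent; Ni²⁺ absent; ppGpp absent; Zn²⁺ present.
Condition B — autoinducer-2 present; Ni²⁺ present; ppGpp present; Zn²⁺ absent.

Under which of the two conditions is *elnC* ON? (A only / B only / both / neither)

A only

Condition A:
Autoinducer-2 is absent, so LutZ is active.
Ni²⁺ is absent, so MorV is inactive.
No repressor is bound and LutZ is active, so *fenA* is transcribed.
So FenA is produced and active.
ppGpp is absent, so HolK is inactive.
No repressor is bound and FenA is active, so *purY* is transcribed.
So PurY is produced and active.
NerY is produced constitutively and is active.
DovD is produced constitutively and is active.
Zn²⁺ is present, so PurQ is active.
Activator DovD is present, so *dulR* is transcribed.
So DulR is produced and active.
No repressor is bound and PurY and NerY and DulR are active, so *elnC* is transcribed.
→ *elnC* is ON in A.
Condition B:
Autoinducer-2 is present, so LutZ is inactive.
Ni²⁺ is present, so MorV is active.
With repressor MorV bound, *fenA* is not transcribed.
So FenA is not produced.
ppGpp is present, so HolK is active.
With repressor HolK bound, *purY* is not transcribed.
So PurY is not produced.
NerY is produced constitutively and is active.
DovD is produced constitutively and is active.
Zn²⁺ is absent, so PurQ is inactive.
Activator DovD is present, so *dulR* is transcribed.
So DulR is produced and active.
Required activator PurY is absent, so *elnC* is not transcribed.
→ *elnC* is OFF in B.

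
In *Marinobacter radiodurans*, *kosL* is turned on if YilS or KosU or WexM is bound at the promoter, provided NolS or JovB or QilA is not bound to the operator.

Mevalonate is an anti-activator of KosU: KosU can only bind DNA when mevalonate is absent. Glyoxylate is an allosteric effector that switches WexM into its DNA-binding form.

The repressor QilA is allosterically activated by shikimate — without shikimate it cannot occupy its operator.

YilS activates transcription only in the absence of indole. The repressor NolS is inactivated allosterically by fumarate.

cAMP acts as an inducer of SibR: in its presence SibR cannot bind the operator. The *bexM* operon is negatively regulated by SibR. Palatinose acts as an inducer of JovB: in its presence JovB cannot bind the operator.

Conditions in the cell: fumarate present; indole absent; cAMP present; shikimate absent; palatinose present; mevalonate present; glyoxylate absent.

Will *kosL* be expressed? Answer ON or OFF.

ON

Indole is absent, so YilS is active.
Mevalonate is present, so KosU is inactive.
Glyoxylate is absent, so WexM is inactive.
Fumarate is present, so NolS is inactive.
Palatinose is present, so JovB is inactive.
Shikimate is absent, so QilA is inactive.
Activator YilS is present, so *kosL* is transcribed.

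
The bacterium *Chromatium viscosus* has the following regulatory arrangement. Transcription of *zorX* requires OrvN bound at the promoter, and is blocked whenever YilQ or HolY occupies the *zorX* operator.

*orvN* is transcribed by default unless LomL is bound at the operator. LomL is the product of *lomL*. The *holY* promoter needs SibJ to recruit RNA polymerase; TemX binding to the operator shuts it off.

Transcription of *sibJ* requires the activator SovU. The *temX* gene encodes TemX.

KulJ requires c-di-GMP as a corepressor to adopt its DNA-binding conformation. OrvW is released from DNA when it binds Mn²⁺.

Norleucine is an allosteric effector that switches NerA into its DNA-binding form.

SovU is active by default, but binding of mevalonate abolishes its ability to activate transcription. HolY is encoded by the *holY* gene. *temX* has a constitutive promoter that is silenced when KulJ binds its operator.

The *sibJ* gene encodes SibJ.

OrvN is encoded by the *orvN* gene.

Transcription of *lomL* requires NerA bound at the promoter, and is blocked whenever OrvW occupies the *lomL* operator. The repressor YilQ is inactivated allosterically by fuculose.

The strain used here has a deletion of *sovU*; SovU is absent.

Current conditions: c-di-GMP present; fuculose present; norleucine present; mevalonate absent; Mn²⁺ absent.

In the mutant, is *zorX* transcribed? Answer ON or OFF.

Fuculose is present, so YilQ is inactive.
c-di-GMP is present, so KulJ is active.
With repressor KulJ bound, *temX* is not transcribed.
So TemX is not produced.
SovU is non-functional in this strain, so it has no effect.
Required activator SovU is absent, so *sibJ* is not transcribed.
So SibJ is not produced.
Required activator SibJ is absent, so *holY* is not transcribed.
So HolY is not produced.
Mn²⁺ is absent, so OrvW is active.
Norleucine is present, so NerA is active.
With repressor OrvW bound, *lomL* is not transcribed.
So LomL is not produced.
With no repressor bound, *orvN* is transcribed.
So OrvN is produced and active.
No repressor is bound and OrvN is active, so *zorX* is transcribed.

ON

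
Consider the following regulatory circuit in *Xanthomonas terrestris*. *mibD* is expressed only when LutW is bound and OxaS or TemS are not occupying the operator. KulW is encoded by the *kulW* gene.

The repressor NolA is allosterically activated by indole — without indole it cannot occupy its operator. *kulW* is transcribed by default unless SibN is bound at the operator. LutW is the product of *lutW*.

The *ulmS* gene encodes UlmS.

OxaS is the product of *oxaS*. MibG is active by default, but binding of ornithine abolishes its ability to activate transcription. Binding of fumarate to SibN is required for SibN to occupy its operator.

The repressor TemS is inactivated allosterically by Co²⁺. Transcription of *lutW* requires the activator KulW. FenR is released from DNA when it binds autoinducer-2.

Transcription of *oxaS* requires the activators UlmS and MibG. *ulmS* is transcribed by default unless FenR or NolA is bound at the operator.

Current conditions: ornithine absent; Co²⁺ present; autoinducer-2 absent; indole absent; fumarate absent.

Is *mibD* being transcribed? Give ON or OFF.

ON

Autoinducer-2 is absent, so FenR is active.
Indole is absent, so NolA is inactive.
With repressor FenR bound, *ulmS* is not transcribed.
So UlmS is not produced.
Ornithine is absent, so MibG is active.
Required activator UlmS is absent, so *oxaS* is not transcribed.
So OxaS is not produced.
Co²⁺ is present, so TemS is inactive.
Fumarate is absent, so SibN is inactive.
With no repressor bound, *kulW* is transcribed.
So KulW is produced and active.
No repressor is bound and KulW is active, so *lutW* is transcribed.
So LutW is produced and active.
No repressor is bound and LutW is active, so *mibD* is transcribed.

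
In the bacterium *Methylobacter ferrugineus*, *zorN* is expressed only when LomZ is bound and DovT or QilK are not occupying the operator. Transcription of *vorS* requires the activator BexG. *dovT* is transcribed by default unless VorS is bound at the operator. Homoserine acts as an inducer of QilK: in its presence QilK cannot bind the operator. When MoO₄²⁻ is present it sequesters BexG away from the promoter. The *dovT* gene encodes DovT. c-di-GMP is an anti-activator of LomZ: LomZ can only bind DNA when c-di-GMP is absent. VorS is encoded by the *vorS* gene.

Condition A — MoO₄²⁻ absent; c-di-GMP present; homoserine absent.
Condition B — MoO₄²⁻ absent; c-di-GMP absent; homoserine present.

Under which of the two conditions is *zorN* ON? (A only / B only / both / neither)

Condition A:
MoO₄²⁻ is absent, so BexG is active.
No repressor is bound and BexG is active, so *vorS* is transcribed.
So VorS is produced and active.
With repressor VorS bound, *dovT* is not transcribed.
So DovT is not produced.
c-di-GMP is present, so LomZ is inactive.
Homoserine is absent, so QilK is active.
With repressor QilK bound, *zorN* is not transcribed.
→ *zorN* is OFF in A.
Condition B:
MoO₄²⁻ is absent, so BexG is active.
No repressor is bound and BexG is active, so *vorS* is transcribed.
So VorS is produced and active.
With repressor VorS bound, *dovT* is not transcribed.
So DovT is not produced.
c-di-GMP is absent, so LomZ is active.
Homoserine is present, so QilK is inactive.
No repressor is bound and LomZ is active, so *zorN* is transcribed.
→ *zorN* is ON in B.

B only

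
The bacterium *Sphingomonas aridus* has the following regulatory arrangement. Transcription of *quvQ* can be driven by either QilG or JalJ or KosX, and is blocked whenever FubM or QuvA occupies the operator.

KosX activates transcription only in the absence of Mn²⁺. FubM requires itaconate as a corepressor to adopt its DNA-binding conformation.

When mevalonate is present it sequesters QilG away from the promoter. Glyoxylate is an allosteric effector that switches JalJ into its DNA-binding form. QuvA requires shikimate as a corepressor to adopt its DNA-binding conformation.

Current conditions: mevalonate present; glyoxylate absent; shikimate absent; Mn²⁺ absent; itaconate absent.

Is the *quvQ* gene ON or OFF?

Mevalonate is present, so QilG is inactive.
Itaconate is absent, so FubM is inactive.
Glyoxylate is absent, so JalJ is inactive.
Shikimate is absent, so QuvA is inactive.
Mn²⁺ is absent, so KosX is active.
Activator KosX is present, so *quvQ* is transcribed.

ON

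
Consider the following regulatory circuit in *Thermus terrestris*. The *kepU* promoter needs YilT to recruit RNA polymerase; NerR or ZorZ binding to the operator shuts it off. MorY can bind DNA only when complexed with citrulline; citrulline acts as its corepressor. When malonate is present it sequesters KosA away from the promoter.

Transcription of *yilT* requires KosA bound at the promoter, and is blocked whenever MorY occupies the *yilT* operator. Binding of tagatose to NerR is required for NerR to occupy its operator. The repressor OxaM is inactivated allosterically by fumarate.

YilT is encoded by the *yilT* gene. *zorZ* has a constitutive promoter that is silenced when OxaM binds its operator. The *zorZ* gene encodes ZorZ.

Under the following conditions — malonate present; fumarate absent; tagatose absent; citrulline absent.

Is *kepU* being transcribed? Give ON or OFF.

Tagatose is absent, so NerR is inactive.
Malonate is present, so KosA is inactive.
Citrulline is absent, so MorY is inactive.
Required activator KosA is absent, so *yilT* is not transcribed.
So YilT is not produced.
Fumarate is absent, so OxaM is active.
With repressor OxaM bound, *zorZ* is not transcribed.
So ZorZ is not produced.
Required activator YilT is absent, so *kepU* is not transcribed.

OFF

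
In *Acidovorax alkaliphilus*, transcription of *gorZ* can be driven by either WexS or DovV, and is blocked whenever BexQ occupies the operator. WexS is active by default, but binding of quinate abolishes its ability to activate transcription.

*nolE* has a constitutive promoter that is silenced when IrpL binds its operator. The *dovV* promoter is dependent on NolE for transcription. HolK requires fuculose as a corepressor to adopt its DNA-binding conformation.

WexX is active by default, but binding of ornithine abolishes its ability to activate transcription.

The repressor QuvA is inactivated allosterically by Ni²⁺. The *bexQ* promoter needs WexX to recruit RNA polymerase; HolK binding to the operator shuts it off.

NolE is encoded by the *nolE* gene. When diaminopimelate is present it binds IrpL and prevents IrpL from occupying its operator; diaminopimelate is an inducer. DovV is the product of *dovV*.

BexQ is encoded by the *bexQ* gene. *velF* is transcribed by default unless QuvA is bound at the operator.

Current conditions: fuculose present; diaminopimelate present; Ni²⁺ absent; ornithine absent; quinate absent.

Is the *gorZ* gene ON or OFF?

Quinate is absent, so WexS is active.
Ornithine is absent, so WexX is active.
Fuculose is present, so HolK is active.
With repressor HolK bound, *bexQ* is not transcribed.
So BexQ is not produced.
Diaminopimelate is present, so IrpL is inactive.
With no repressor bound, *nolE* is transcribed.
So NolE is produced and active.
No repressor is bound and NolE is active, so *dovV* is transcribed.
So DovV is produced and active.
Activator WexS is present, so *gorZ* is transcribed.

ON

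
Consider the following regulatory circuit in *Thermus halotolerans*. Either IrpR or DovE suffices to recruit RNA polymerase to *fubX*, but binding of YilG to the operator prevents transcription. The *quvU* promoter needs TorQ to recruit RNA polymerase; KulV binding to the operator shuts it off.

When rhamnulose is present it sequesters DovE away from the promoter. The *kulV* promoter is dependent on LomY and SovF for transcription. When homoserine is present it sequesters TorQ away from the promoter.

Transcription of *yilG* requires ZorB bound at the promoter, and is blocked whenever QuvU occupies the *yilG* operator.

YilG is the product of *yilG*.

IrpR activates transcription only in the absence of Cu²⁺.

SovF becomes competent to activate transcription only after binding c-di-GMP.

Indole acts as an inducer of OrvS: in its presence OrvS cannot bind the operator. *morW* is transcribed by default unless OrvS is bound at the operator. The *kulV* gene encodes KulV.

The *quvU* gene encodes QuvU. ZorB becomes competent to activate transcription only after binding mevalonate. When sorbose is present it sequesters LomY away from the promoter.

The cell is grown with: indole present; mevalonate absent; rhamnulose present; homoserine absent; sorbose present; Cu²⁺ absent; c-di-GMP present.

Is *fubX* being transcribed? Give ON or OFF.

Cu²⁺ is absent, so IrpR is active.
Rhamnulose is present, so DovE is inactive.
Mevalonate is absent, so ZorB is inactive.
Homoserine is absent, so TorQ is active.
Sorbose is present, so LomY is inactive.
c-di-GMP is present, so SovF is active.
Required activator LomY is absent, so *kulV* is not transcribed.
So KulV is not produced.
No repressor is bound and TorQ is active, so *quvU* is transcribed.
So QuvU is produced and active.
With repressor QuvU bound, *yilG* is not transcribed.
So YilG is not produced.
Activator IrpR is present, so *fubX* is transcribed.

ON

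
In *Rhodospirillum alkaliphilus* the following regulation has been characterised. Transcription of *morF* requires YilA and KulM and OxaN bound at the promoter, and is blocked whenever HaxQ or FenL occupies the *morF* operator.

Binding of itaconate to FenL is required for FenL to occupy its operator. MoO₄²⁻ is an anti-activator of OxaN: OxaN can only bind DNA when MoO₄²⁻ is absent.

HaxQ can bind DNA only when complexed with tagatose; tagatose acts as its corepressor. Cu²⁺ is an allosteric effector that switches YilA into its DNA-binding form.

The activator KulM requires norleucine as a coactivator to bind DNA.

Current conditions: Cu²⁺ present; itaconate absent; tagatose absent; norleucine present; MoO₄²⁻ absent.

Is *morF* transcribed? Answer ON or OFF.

Cu²⁺ is present, so YilA is active.
Norleucine is present, so KulM is active.
MoO₄²⁻ is absent, so OxaN is active.
Tagatose is absent, so HaxQ is inactive.
Itaconate is absent, so FenL is inactive.
No repressor is bound and YilA and KulM and OxaN are active, so *morF* is transcribed.

ON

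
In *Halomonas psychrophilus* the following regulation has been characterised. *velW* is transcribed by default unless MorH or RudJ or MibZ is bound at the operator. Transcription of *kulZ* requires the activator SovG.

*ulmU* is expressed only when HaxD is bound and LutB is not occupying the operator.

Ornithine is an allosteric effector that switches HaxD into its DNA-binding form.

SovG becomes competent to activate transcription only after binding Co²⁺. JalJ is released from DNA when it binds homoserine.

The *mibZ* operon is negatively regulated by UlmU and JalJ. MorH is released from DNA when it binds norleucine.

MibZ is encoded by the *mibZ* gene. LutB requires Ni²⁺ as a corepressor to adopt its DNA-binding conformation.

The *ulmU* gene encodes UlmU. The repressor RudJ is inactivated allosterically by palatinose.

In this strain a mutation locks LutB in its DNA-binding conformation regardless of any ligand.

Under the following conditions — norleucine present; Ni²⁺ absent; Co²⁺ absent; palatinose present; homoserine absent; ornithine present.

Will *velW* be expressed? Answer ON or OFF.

Norleucine is present, so MorH is inactive.
Palatinose is present, so RudJ is inactive.
Ornithine is present, so HaxD is active.
LutB is constitutively active in this strain.
With repressor LutB bound, *ulmU* is not transcribed.
So UlmU is not produced.
Homoserine is absent, so JalJ is active.
With repressor JalJ bound, *mibZ* is not transcribed.
So MibZ is not produced.
With no repressor bound, *velW* is transcribed.

ON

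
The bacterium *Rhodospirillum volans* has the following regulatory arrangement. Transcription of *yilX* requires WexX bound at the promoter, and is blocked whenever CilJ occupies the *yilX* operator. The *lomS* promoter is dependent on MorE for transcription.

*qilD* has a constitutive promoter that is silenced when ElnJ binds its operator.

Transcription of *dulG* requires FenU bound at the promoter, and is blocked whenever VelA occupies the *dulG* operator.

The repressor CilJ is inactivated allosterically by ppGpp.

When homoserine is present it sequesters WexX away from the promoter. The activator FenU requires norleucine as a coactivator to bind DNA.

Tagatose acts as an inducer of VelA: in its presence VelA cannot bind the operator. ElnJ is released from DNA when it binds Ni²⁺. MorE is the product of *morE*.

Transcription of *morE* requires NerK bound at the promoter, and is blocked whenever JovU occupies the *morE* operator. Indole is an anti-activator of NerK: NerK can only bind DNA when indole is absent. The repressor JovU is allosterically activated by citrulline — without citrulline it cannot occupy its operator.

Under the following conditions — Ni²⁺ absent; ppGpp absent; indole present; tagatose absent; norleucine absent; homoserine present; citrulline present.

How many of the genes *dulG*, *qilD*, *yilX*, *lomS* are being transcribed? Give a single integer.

Norleucine is absent, so FenU is inactive.
Tagatose is absent, so VelA is active.
With repressor VelA bound, *dulG* is not transcribed.
→ *dulG* is OFF.
Ni²⁺ is absent, so ElnJ is active.
With repressor ElnJ bound, *qilD* is not transcribed.
→ *qilD* is OFF.
ppGpp is absent, so CilJ is active.
Homoserine is present, so WexX is inactive.
With repressor CilJ bound, *yilX* is not transcribed.
→ *yilX* is OFF.
Indole is present, so NerK is inactive.
Citrulline is present, so JovU is active.
With repressor JovU bound, *morE* is not transcribed.
So MorE is not produced.
Required activator MorE is absent, so *lomS* is not transcribed.
→ *lomS* is OFF.
0 of the 4 genes are transcribed.

0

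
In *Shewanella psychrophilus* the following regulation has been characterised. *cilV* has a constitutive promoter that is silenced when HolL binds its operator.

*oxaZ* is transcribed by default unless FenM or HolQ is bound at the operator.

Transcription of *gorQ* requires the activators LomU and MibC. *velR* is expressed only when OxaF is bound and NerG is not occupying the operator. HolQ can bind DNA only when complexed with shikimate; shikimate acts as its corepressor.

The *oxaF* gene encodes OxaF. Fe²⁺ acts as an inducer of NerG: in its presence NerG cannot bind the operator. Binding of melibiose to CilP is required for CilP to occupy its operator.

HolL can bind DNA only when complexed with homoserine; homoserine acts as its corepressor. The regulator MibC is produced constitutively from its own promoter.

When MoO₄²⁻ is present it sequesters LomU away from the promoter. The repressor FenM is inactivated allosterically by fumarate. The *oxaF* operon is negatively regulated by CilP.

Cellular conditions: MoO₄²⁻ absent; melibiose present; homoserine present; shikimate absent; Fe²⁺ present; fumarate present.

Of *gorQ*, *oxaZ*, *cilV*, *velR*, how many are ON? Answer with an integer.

MoO₄²⁻ is absent, so LomU is active.
MibC is produced constitutively and is active.
No repressor is bound and LomU and MibC are active, so *gorQ* is transcribed.
→ *gorQ* is ON.
Fumarate is present, so FenM is inactive.
Shikimate is absent, so HolQ is inactive.
With no repressor bound, *oxaZ* is transcribed.
→ *oxaZ* is ON.
Homoserine is present, so HolL is active.
With repressor HolL bound, *cilV* is not transcribed.
→ *cilV* is OFF.
Fe²⁺ is present, so NerG is inactive.
Melibiose is present, so CilP is active.
With repressor CilP bound, *oxaF* is not transcribed.
So OxaF is not produced.
Required activator OxaF is absent, so *velR* is not transcribed.
→ *velR* is OFF.
2 of the 4 genes are transcribed.

2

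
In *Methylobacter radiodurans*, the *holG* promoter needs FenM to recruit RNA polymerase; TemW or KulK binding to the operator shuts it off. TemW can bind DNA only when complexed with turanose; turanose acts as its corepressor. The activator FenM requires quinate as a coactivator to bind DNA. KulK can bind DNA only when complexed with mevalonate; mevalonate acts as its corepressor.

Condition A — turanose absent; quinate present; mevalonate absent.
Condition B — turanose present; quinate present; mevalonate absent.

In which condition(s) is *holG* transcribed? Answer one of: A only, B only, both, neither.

A only

Condition A:
Turanose is absent, so TemW is inactive.
Quinate is present, so FenM is active.
Mevalonate is absent, so KulK is inactive.
No repressor is bound and FenM is active, so *holG* is transcribed.
→ *holG* is ON in A.
Condition B:
Turanose is present, so TemW is active.
Quinate is present, so FenM is active.
Mevalonate is absent, so KulK is inactive.
With repressor TemW bound, *holG* is not transcribed.
→ *holG* is OFF in B.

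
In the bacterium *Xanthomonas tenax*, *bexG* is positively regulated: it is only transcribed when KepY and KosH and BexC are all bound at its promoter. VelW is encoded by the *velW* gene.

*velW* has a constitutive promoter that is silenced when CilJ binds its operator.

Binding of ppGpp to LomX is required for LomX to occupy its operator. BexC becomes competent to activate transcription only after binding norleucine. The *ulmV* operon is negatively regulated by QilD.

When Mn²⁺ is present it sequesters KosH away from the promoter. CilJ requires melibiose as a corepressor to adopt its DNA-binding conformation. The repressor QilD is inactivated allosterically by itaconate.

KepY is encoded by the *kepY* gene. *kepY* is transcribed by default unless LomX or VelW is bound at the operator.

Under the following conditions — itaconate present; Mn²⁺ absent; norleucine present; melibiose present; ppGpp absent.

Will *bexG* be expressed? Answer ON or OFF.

ON

ppGpp is absent, so LomX is inactive.
Melibiose is present, so CilJ is active.
With repressor CilJ bound, *velW* is not transcribed.
So VelW is not produced.
With no repressor bound, *kepY* is transcribed.
So KepY is produced and active.
Mn²⁺ is absent, so KosH is active.
Norleucine is present, so BexC is active.
No repressor is bound and KepY and KosH and BexC are active, so *bexG* is transcribed.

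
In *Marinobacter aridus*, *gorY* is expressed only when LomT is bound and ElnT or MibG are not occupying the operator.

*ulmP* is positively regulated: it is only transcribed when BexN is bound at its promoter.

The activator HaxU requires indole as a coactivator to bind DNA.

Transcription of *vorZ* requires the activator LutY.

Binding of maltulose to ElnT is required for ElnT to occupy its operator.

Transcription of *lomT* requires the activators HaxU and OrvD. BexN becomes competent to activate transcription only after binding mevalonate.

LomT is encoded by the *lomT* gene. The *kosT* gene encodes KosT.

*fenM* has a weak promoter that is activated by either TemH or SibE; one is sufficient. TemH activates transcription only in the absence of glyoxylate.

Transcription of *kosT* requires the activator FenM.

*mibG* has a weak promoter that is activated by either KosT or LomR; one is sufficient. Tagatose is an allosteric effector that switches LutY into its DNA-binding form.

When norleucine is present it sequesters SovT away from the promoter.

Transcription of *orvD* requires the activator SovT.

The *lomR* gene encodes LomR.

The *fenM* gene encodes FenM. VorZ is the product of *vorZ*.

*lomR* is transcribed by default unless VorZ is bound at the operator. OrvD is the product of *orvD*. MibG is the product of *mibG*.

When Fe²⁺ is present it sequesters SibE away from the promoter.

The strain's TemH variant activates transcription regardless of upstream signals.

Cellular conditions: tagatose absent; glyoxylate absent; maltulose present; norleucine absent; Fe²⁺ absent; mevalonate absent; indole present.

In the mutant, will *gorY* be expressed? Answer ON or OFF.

Maltulose is present, so ElnT is active.
Indole is present, so HaxU is active.
Norleucine is absent, so SovT is active.
No repressor is bound and SovT is active, so *orvD* is transcribed.
So OrvD is produced and active.
No repressor is bound and HaxU and OrvD are active, so *lomT* is transcribed.
So LomT is produced and active.
TemH is constitutively active in this strain.
Fe²⁺ is absent, so SibE is active.
Activator TemH is present, so *fenM* is transcribed.
So FenM is produced and active.
No repressor is bound and FenM is active, so *kosT* is transcribed.
So KosT is produced and active.
Tagatose is absent, so LutY is inactive.
Required activator LutY is absent, so *vorZ* is not transcribed.
So VorZ is not produced.
With no repressor bound, *lomR* is transcribed.
So LomR is produced and active.
Activator KosT is present, so *mibG* is transcribed.
So MibG is produced and active.
With repressor ElnT bound, *gorY* is not transcribed.

OFF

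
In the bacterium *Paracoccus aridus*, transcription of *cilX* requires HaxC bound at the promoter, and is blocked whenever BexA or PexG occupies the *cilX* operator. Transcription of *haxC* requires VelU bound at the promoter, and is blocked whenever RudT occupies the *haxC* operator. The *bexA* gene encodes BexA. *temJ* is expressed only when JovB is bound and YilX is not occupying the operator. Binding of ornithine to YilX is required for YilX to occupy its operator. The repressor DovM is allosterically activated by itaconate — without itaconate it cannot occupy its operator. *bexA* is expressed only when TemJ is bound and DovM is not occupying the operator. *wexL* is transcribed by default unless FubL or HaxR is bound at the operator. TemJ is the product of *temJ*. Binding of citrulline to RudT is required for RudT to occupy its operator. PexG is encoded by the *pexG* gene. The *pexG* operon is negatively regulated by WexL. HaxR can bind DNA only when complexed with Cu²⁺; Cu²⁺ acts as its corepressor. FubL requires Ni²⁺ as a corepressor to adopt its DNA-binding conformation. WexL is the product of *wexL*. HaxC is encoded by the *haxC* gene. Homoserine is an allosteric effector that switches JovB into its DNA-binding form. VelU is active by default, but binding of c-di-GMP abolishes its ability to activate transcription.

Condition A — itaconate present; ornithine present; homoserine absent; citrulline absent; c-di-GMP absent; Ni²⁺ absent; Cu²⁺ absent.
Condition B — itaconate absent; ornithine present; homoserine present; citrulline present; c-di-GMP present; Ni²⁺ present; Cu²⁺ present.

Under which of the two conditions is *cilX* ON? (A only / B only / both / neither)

A only

Condition A:
Itaconate is present, so DovM is active.
Ornithine is present, so YilX is active.
Homoserine is absent, so JovB is inactive.
With repressor YilX bound, *temJ* is not transcribed.
So TemJ is not produced.
With repressor DovM bound, *bexA* is not transcribed.
So BexA is not produced.
Citrulline is absent, so RudT is inactive.
c-di-GMP is absent, so VelU is active.
No repressor is bound and VelU is active, so *haxC* is transcribed.
So HaxC is produced and active.
Ni²⁺ is absent, so FubL is inactive.
Cu²⁺ is absent, so HaxR is inactive.
With no repressor bound, *wexL* is transcribed.
So WexL is produced and active.
With repressor WexL bound, *pexG* is not transcribed.
So PexG is not produced.
No repressor is bound and HaxC is active, so *cilX* is transcribed.
→ *cilX* is ON in A.
Condition B:
Itaconate is absent, so DovM is inactive.
Ornithine is present, so YilX is active.
Homoserine is present, so JovB is active.
With repressor YilX bound, *temJ* is not transcribed.
So TemJ is not produced.
Required activator TemJ is absent, so *bexA* is not transcribed.
So BexA is not produced.
Citrulline is present, so RudT is active.
c-di-GMP is present, so VelU is inactive.
With repressor RudT bound, *haxC* is not transcribed.
So HaxC is not produced.
Ni²⁺ is present, so FubL is active.
Cu²⁺ is present, so HaxR is active.
With repressor FubL bound, *wexL* is not transcribed.
So WexL is not produced.
With no repressor bound, *pexG* is transcribed.
So PexG is produced and active.
With repressor PexG bound, *cilX* is not transcribed.
→ *cilX* is OFF in B.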